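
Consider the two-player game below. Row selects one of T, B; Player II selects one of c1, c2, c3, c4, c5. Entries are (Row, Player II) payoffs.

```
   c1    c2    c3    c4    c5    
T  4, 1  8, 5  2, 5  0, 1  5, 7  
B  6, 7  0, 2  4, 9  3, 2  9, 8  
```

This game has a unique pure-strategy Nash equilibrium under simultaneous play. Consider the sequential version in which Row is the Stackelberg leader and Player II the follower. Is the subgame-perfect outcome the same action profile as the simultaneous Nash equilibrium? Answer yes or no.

Player II best-responds to each possible Row move:
- T → Player II plays c5 (best of 1, 5, 5, 1, 7); Row gets 5.
- B → Player II plays c3 (best of 7, 2, 9, 2, 8); Row gets 4.
Maximizing over 5, 4, Row chooses T. Subgame-perfect outcome: (T, c5) with payoffs (5, 7).
For the simultaneous game, intersect best replies.
Row's best replies: c1→B; c2→T; c3→B; c4→B; c5→B.
Player II's best replies: T→c5; B→c3.
The unique mutual best reply is (B, c3), giving (4, 9).
Sequential outcome (T, c5) differs from the Nash profile (B, c3).

no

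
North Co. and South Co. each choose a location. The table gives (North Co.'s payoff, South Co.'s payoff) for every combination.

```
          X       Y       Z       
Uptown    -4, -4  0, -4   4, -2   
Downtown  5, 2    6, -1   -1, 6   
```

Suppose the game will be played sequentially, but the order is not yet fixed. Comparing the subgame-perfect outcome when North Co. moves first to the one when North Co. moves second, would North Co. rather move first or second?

second

If North Co. leads: South Co.'s best replies are Uptown→Z, Downtown→Z; North Co.'s induced payoffs 4, -1; outcome (Uptown, Z), payoffs (4, -2).
If South Co. leads: North Co.'s best replies are X→Downtown, Y→Downtown, Z→Uptown; South Co.'s induced payoffs 2, -1, -2; outcome (Downtown, X), payoffs (5, 2).
North Co. gets 4 moving first and 5 moving second, so North Co. prefers to move second.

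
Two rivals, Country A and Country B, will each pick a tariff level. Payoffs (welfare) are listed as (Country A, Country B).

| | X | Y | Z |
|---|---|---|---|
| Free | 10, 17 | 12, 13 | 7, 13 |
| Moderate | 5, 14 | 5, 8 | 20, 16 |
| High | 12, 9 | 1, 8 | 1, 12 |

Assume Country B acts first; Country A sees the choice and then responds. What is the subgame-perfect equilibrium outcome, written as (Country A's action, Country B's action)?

(Moderate, Z)

Work backward from Country A's decision.
- X → Country A plays High (best of 10, 5, 12); Country B gets 9.
- Y → Country A plays Free (best of 12, 5, 1); Country B gets 13.
- Z → Country A plays Moderate (best of 7, 20, 1); Country B gets 16.
Maximizing over 9, 13, 16, Country B chooses Z. Subgame-perfect outcome: (Moderate, Z) with payoffs (20, 16).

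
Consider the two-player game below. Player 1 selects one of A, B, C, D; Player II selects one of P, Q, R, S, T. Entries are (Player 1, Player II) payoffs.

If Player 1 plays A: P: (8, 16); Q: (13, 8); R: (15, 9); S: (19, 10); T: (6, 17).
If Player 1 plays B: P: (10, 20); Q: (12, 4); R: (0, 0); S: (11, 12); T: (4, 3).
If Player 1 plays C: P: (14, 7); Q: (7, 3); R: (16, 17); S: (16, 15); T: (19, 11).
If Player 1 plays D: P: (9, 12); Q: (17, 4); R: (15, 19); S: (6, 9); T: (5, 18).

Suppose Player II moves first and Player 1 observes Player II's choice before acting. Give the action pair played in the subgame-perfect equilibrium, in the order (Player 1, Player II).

Backward induction with Player II moving first.
- P: Player 1 compares 8, 10, 14, 9 and picks C; Player II would get 7.
- Q: Player 1 compares 13, 12, 7, 17 and picks D; Player II would get 4.
- R: Player 1 compares 15, 0, 16, 15 and picks C; Player II would get 17.
- S: Player 1 compares 19, 11, 16, 6 and picks A; Player II would get 10.
- T: Player 1 compares 6, 4, 19, 5 and picks C; Player II would get 11.
Among 7, 4, 17, 10, 11, the best is 17 at R. Subgame-perfect outcome: (C, R) with payoffs (16, 17).

(C, R)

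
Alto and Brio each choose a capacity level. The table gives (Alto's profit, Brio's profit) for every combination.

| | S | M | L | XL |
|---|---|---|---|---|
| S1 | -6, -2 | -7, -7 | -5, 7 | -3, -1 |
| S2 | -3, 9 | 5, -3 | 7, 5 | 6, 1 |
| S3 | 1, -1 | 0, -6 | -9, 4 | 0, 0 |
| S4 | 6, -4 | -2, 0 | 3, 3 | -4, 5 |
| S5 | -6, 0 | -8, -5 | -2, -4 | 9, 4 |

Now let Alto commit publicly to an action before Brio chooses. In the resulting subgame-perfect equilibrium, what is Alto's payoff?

Backward induction with Alto moving first.
- S1: Brio compares -2, -7, 7, -1 and picks L; Alto would get -5.
- S2: Brio compares 9, -3, 5, 1 and picks S; Alto would get -3.
- S3: Brio compares -1, -6, 4, 0 and picks L; Alto would get -9.
- S4: Brio compares -4, 0, 3, 5 and picks XL; Alto would get -4.
- S5: Brio compares 0, -5, -4, 4 and picks XL; Alto would get 9.
Alto's induced payoffs are -5, -3, -9, -4, 9, so Alto commits to S5. Subgame-perfect outcome: (S5, XL) with payoffs (9, 4).

9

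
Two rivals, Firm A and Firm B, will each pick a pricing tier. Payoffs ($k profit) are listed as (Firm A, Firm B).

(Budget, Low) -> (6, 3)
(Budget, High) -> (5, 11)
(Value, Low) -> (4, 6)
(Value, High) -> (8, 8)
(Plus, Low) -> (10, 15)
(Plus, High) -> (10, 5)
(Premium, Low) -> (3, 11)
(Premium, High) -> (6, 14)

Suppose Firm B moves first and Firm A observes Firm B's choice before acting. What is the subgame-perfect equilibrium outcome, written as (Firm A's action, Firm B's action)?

(Plus, Low)

Backward induction with Firm B moving first.
- Low: BR = Plus, leader payoff 15.
- High: BR = Plus, leader payoff 5.
Firm B's induced payoffs are 15, 5, so Firm B commits to Low. Subgame-perfect outcome: (Plus, Low) with payoffs (10, 15).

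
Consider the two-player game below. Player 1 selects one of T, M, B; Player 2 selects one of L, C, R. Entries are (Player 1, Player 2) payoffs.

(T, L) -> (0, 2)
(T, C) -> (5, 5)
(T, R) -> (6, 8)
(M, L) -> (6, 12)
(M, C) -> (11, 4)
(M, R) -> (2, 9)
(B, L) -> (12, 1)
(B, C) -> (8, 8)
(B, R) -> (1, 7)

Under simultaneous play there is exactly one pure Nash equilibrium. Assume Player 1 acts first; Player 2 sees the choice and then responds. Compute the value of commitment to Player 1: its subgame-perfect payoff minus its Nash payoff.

Work backward from Player 2's decision.
- T → Player 2 plays R (best of 2, 5, 8); Player 1 gets 6.
- M → Player 2 plays L (best of 12, 4, 9); Player 1 gets 6.
- B → Player 2 plays C (best of 1, 8, 7); Player 1 gets 8.
Player 1's induced payoffs are 6, 6, 8, so Player 1 commits to B. Subgame-perfect outcome: (B, C) with payoffs (8, 8).
Under simultaneous play:
Player 1's best replies: L→B; C→M; R→T.
Player 2's best replies: T→R; M→L; B→C.
Only (T, R) has each player best-responding; Nash payoffs (6, 8).
Player 1's commitment gain: 8 − 6 = 2.

2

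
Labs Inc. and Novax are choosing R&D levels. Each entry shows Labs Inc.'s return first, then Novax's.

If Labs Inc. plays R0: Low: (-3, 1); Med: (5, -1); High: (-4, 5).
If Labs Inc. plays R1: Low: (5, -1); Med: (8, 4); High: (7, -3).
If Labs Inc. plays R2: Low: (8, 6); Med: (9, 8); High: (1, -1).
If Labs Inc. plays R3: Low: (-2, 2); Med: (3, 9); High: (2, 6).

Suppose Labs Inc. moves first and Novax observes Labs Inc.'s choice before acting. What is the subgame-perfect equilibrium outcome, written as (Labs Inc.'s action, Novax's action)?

(R2, Med)

Novax best-responds to each possible Labs Inc. move:
- R0 → Novax plays High (best of 1, -1, 5); Labs Inc. gets -4.
- R1 → Novax plays Med (best of -1, 4, -3); Labs Inc. gets 8.
- R2 → Novax plays Med (best of 6, 8, -1); Labs Inc. gets 9.
- R3 → Novax plays Med (best of 2, 9, 6); Labs Inc. gets 3.
Among -4, 8, 9, 3, the best is 9 at R2. Subgame-perfect outcome: (R2, Med) with payoffs (9, 8).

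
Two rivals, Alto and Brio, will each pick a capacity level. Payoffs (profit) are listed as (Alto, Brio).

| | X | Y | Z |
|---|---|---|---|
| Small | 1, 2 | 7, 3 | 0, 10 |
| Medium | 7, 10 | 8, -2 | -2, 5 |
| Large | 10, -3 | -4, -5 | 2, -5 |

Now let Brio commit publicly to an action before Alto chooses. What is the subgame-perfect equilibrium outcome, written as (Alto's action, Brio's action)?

Solve by backward induction (Brio leads).
- X: BR = Large, leader payoff -3.
- Y: BR = Medium, leader payoff -2.
- Z: BR = Large, leader payoff -5.
Maximizing over -3, -2, -5, Brio chooses Y. Subgame-perfect outcome: (Medium, Y) with payoffs (8, -2).

(Medium, Y)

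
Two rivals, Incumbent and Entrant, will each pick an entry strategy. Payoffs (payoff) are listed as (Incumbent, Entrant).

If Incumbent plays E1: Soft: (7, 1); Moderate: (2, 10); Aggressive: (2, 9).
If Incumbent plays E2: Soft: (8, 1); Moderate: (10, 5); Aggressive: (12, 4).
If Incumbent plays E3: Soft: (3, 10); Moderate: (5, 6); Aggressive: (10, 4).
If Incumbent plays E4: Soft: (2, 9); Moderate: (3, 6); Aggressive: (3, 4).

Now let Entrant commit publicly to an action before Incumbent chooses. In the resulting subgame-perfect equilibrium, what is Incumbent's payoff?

10

Backward induction with Entrant moving first.
- Soft → Incumbent plays E2 (best of 7, 8, 3, 2); Entrant gets 1.
- Moderate → Incumbent plays E2 (best of 2, 10, 5, 3); Entrant gets 5.
- Aggressive → Incumbent plays E2 (best of 2, 12, 10, 3); Entrant gets 4.
Among 1, 5, 4, the best is 5 at Moderate. Subgame-perfect outcome: (E2, Moderate) with payoffs (10, 5).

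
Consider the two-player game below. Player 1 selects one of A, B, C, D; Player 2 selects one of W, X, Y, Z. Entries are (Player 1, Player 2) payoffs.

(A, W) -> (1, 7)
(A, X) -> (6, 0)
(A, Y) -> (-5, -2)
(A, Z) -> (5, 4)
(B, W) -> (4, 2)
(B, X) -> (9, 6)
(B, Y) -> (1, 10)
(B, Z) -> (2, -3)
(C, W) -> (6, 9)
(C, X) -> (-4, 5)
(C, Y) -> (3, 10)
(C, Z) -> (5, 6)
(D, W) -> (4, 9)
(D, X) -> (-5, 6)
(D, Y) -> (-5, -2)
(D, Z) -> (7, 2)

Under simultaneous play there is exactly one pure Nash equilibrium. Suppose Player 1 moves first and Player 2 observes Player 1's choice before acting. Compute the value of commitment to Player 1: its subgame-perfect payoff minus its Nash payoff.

Player 2 best-responds to each possible Player 1 move:
- A: Player 2 compares 7, 0, -2, 4 and picks W; Player 1 would get 1.
- B: Player 2 compares 2, 6, 10, -3 and picks Y; Player 1 would get 1.
- C: Player 2 compares 9, 5, 10, 6 and picks Y; Player 1 would get 3.
- D: Player 2 compares 9, 6, -2, 2 and picks W; Player 1 would get 4.
Player 1's induced payoffs are 1, 1, 3, 4, so Player 1 commits to D. Subgame-perfect outcome: (D, W) with payoffs (4, 9).
For the simultaneous game, intersect best replies.
Player 1's best replies: W→C; X→B; Y→C; Z→D.
Player 2's best replies: A→W; B→Y; C→Y; D→W.
The unique mutual best reply is (C, Y), giving (3, 10).
Player 1's commitment gain: 4 − 3 = 1.

1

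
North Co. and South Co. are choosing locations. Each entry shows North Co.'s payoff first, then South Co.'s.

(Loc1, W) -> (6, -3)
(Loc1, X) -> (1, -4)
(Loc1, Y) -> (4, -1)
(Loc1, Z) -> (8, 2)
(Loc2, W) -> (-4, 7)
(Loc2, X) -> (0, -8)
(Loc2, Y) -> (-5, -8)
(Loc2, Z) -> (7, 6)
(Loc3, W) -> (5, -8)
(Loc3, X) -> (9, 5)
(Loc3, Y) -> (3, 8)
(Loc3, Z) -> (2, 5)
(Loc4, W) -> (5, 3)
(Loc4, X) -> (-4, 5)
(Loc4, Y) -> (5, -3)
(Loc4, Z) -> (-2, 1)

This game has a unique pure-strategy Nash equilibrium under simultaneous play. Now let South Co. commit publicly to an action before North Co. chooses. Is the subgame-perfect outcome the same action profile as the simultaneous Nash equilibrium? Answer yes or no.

no

Work backward from North Co.'s decision.
- W: BR = Loc1, leader payoff -3.
- X: BR = Loc3, leader payoff 5.
- Y: BR = Loc4, leader payoff -3.
- Z: BR = Loc1, leader payoff 2.
Maximizing over -3, 5, -3, 2, South Co. chooses X. Subgame-perfect outcome: (Loc3, X) with payoffs (9, 5).
Now find the simultaneous Nash equilibrium.
North Co.'s best replies: W→Loc1; X→Loc3; Y→Loc4; Z→Loc1.
South Co.'s best replies: Loc1→Z; Loc2→W; Loc3→Y; Loc4→X.
Only (Loc1, Z) has each player best-responding; Nash payoffs (8, 2).
Sequential outcome (Loc3, X) differs from the Nash profile (Loc1, Z).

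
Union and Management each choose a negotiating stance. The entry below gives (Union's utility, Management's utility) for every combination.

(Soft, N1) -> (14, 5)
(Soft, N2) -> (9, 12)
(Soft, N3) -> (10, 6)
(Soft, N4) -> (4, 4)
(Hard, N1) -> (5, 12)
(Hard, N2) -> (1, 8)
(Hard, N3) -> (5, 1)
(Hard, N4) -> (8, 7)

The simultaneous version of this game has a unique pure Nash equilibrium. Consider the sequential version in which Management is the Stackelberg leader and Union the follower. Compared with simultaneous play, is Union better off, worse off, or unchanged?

Backward induction with Management moving first.
- N1 → Union plays Soft (best of 14, 5); Management gets 5.
- N2 → Union plays Soft (best of 9, 1); Management gets 12.
- N3 → Union plays Soft (best of 10, 5); Management gets 6.
- N4 → Union plays Hard (best of 4, 8); Management gets 7.
Management's induced payoffs are 5, 12, 6, 7, so Management commits to N2. Subgame-perfect outcome: (Soft, N2) with payoffs (9, 12).
For the simultaneous game, intersect best replies.
Union's best replies: N1→Soft; N2→Soft; N3→Soft; N4→Hard.
Management's best replies: Soft→N2; Hard→N1.
The unique mutual best reply is (Soft, N2), giving (9, 12).
Union earns 9 sequentially versus 9 at the Nash outcome: unchanged.

unchanged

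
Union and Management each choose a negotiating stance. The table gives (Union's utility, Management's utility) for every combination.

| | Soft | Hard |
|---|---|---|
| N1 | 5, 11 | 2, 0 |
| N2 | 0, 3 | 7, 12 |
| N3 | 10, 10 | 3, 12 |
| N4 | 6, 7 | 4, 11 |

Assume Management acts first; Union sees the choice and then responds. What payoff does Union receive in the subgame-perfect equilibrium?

Backward induction with Management moving first.
- Soft → Union plays N3 (best of 5, 0, 10, 6); Management gets 10.
- Hard → Union plays N2 (best of 2, 7, 3, 4); Management gets 12.
Maximizing over 10, 12, Management chooses Hard. Subgame-perfect outcome: (N2, Hard) with payoffs (7, 12).

7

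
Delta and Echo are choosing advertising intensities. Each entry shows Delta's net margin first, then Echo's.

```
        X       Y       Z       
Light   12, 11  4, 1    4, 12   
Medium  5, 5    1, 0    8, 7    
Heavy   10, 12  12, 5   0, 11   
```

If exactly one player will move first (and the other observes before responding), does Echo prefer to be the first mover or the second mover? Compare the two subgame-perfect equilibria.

second

If Delta leads: Echo's best replies are Light→Z, Medium→Z, Heavy→X; Delta's induced payoffs 4, 8, 10; outcome (Heavy, X), payoffs (10, 12).
If Echo leads: Delta's best replies are X→Light, Y→Heavy, Z→Medium; Echo's induced payoffs 11, 5, 7; outcome (Light, X), payoffs (12, 11).
Echo gets 11 moving first and 12 moving second, so Echo prefers to move second.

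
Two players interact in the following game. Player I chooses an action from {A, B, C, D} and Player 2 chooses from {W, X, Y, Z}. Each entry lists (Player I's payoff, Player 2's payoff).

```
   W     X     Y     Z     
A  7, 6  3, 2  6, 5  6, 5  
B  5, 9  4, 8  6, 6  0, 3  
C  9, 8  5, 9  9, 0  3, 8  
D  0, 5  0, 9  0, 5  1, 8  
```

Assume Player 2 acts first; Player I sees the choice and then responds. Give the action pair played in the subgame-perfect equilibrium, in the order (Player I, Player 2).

Backward induction with Player 2 moving first.
- W → Player I plays C (best of 7, 5, 9, 0); Player 2 gets 8.
- X → Player I plays C (best of 3, 4, 5, 0); Player 2 gets 9.
- Y → Player I plays C (best of 6, 6, 9, 0); Player 2 gets 0.
- Z → Player I plays A (best of 6, 0, 3, 1); Player 2 gets 5.
Among 8, 9, 0, 5, the best is 9 at X. Subgame-perfect outcome: (C, X) with payoffs (5, 9).

(C, X)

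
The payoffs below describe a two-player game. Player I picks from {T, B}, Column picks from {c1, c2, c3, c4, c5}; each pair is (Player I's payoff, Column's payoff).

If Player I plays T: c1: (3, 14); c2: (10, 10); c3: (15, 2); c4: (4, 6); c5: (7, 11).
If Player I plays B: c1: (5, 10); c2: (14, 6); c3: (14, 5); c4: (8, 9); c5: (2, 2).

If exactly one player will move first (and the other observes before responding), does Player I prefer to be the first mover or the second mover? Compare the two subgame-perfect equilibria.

If Player I leads: Column's best replies are T→c1, B→c1; Player I's induced payoffs 3, 5; outcome (B, c1), payoffs (5, 10).
If Column leads: Player I's best replies are c1→B, c2→B, c3→T, c4→B, c5→T; Column's induced payoffs 10, 6, 2, 9, 11; outcome (T, c5), payoffs (7, 11).
Player I gets 5 moving first and 7 moving second, so Player I prefers to move second.

second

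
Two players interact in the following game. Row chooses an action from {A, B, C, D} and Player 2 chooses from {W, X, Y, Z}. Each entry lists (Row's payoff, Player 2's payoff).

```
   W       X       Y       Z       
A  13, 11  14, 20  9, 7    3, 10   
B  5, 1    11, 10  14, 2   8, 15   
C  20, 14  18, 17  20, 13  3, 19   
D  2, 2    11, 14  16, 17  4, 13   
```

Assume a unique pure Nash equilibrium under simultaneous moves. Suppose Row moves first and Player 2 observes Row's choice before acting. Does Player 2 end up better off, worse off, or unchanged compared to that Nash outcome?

better off

Work backward from Player 2's decision.
- A → Player 2 plays X (best of 11, 20, 7, 10); Row gets 14.
- B → Player 2 plays Z (best of 1, 10, 2, 15); Row gets 8.
- C → Player 2 plays Z (best of 14, 17, 13, 19); Row gets 3.
- D → Player 2 plays Y (best of 2, 14, 17, 13); Row gets 16.
Maximizing over 14, 8, 3, 16, Row chooses D. Subgame-perfect outcome: (D, Y) with payoffs (16, 17).
Now find the simultaneous Nash equilibrium.
Row's best replies: W→C; X→C; Y→C; Z→B.
Player 2's best replies: A→X; B→Z; C→Z; D→Y.
The unique mutual best reply is (B, Z), giving (8, 15).
Player 2 earns 17 sequentially versus 15 at the Nash outcome: better off.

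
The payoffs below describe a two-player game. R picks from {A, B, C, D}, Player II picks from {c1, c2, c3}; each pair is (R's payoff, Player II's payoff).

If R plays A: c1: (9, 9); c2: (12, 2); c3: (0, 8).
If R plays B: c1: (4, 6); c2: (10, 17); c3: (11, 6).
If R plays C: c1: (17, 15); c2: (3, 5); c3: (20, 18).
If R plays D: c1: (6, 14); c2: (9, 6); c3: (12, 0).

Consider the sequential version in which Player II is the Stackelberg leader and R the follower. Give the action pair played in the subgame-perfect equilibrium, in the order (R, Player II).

(C, c3)

Backward induction with Player II moving first.
- c1: R compares 9, 4, 17, 6 and picks C; Player II would get 15.
- c2: R compares 12, 10, 3, 9 and picks A; Player II would get 2.
- c3: R compares 0, 11, 20, 12 and picks C; Player II would get 18.
Player II's induced payoffs are 15, 2, 18, so Player II commits to c3. Subgame-perfect outcome: (C, c3) with payoffs (20, 18).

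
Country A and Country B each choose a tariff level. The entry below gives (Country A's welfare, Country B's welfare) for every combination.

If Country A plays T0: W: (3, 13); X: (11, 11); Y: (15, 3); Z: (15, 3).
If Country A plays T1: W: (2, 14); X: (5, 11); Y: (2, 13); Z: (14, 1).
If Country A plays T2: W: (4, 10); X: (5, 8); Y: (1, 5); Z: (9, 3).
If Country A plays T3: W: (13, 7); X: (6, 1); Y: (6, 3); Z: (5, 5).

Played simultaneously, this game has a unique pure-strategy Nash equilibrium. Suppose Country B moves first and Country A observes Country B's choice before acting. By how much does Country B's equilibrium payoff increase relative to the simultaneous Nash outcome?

Country A best-responds to each possible Country B move:
- W → Country A plays T3 (best of 3, 2, 4, 13); Country B gets 7.
- X → Country A plays T0 (best of 11, 5, 5, 6); Country B gets 11.
- Y → Country A plays T0 (best of 15, 2, 1, 6); Country B gets 3.
- Z → Country A plays T0 (best of 15, 14, 9, 5); Country B gets 3.
Maximizing over 7, 11, 3, 3, Country B chooses X. Subgame-perfect outcome: (T0, X) with payoffs (11, 11).
For the simultaneous game, intersect best replies.
Country A's best replies: W→T3; X→T0; Y→T0; Z→T0.
Country B's best replies: T0→W; T1→W; T2→W; T3→W.
The unique mutual best reply is (T3, W), giving (13, 7).
Country B's commitment gain: 11 − 7 = 4.

4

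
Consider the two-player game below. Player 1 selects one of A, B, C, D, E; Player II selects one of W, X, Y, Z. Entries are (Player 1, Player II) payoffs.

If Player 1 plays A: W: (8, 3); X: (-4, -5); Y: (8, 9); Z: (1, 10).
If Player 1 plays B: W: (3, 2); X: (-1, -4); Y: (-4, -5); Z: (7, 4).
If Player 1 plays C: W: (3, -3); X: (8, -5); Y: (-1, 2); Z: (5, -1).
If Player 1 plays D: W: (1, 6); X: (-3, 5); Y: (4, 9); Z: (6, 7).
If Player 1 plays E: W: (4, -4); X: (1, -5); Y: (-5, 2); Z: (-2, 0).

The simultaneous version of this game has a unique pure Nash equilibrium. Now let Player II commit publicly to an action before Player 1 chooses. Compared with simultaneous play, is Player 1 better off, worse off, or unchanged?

Backward induction with Player II moving first.
- W → Player 1 plays A (best of 8, 3, 3, 1, 4); Player II gets 3.
- X → Player 1 plays C (best of -4, -1, 8, -3, 1); Player II gets -5.
- Y → Player 1 plays A (best of 8, -4, -1, 4, -5); Player II gets 9.
- Z → Player 1 plays B (best of 1, 7, 5, 6, -2); Player II gets 4.
Maximizing over 3, -5, 9, 4, Player II chooses Y. Subgame-perfect outcome: (A, Y) with payoffs (8, 9).
For the simultaneous game, intersect best replies.
Player 1's best replies: W→A; X→C; Y→A; Z→B.
Player II's best replies: A→Z; B→Z; C→Y; D→Y; E→Y.
Only (B, Z) has each player best-responding; Nash payoffs (7, 4).
Player 1 earns 8 sequentially versus 7 at the Nash outcome: better off.

better off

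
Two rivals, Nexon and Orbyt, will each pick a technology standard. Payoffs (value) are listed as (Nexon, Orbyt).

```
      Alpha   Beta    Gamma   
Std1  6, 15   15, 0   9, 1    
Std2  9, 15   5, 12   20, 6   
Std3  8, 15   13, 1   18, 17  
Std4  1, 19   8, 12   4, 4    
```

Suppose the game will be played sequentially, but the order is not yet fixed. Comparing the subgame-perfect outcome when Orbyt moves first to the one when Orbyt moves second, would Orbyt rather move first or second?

second

If Nexon leads: Orbyt's best replies are Std1→Alpha, Std2→Alpha, Std3→Gamma, Std4→Alpha; Nexon's induced payoffs 6, 9, 18, 1; outcome (Std3, Gamma), payoffs (18, 17).
If Orbyt leads: Nexon's best replies are Alpha→Std2, Beta→Std1, Gamma→Std2; Orbyt's induced payoffs 15, 0, 6; outcome (Std2, Alpha), payoffs (9, 15).
Orbyt gets 15 moving first and 17 moving second, so Orbyt prefers to move second.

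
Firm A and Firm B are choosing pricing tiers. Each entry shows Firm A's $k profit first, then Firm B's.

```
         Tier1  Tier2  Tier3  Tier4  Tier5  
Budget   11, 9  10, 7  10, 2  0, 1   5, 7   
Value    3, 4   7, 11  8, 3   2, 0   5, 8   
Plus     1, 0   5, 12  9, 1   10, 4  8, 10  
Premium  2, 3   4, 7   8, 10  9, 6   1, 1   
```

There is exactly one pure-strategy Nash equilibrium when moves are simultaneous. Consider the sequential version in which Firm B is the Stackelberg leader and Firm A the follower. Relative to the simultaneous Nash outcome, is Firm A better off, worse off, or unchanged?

Backward induction with Firm B moving first.
- Tier1: Firm A compares 11, 3, 1, 2 and picks Budget; Firm B would get 9.
- Tier2: Firm A compares 10, 7, 5, 4 and picks Budget; Firm B would get 7.
- Tier3: Firm A compares 10, 8, 9, 8 and picks Budget; Firm B would get 2.
- Tier4: Firm A compares 0, 2, 10, 9 and picks Plus; Firm B would get 4.
- Tier5: Firm A compares 5, 5, 8, 1 and picks Plus; Firm B would get 10.
Maximizing over 9, 7, 2, 4, 10, Firm B chooses Tier5. Subgame-perfect outcome: (Plus, Tier5) with payoffs (8, 10).
For the simultaneous game, intersect best replies.
Firm A's best replies: Tier1→Budget; Tier2→Budget; Tier3→Budget; Tier4→Plus; Tier5→Plus.
Firm B's best replies: Budget→Tier1; Value→Tier2; Plus→Tier2; Premium→Tier3.
Only (Budget, Tier1) has each player best-responding; Nash payoffs (11, 9).
Firm A earns 8 sequentially versus 11 at the Nash outcome: worse off.

worse off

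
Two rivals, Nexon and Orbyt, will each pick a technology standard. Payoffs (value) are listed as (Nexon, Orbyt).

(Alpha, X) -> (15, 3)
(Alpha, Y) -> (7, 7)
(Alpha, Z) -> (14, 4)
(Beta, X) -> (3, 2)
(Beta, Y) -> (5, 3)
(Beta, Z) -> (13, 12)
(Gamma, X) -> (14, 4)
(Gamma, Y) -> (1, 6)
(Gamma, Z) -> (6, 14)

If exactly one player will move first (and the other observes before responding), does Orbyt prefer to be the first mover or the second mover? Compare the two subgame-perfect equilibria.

If Nexon leads: Orbyt's best replies are Alpha→Y, Beta→Z, Gamma→Z; Nexon's induced payoffs 7, 13, 6; outcome (Beta, Z), payoffs (13, 12).
If Orbyt leads: Nexon's best replies are X→Alpha, Y→Alpha, Z→Alpha; Orbyt's induced payoffs 3, 7, 4; outcome (Alpha, Y), payoffs (7, 7).
Orbyt gets 7 moving first and 12 moving second, so Orbyt prefers to move second.

second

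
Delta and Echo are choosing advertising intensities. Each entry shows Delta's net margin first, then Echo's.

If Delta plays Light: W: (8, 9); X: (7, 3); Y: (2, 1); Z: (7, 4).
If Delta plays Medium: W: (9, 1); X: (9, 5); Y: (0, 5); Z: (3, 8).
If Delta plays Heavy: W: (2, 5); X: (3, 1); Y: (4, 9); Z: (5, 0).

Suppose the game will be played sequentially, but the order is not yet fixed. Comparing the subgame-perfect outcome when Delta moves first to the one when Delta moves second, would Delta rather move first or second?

If Delta leads: Echo's best replies are Light→W, Medium→Z, Heavy→Y; Delta's induced payoffs 8, 3, 4; outcome (Light, W), payoffs (8, 9).
If Echo leads: Delta's best replies are W→Medium, X→Medium, Y→Heavy, Z→Light; Echo's induced payoffs 1, 5, 9, 4; outcome (Heavy, Y), payoffs (4, 9).
Delta gets 8 moving first and 4 moving second, so Delta prefers to move first.

first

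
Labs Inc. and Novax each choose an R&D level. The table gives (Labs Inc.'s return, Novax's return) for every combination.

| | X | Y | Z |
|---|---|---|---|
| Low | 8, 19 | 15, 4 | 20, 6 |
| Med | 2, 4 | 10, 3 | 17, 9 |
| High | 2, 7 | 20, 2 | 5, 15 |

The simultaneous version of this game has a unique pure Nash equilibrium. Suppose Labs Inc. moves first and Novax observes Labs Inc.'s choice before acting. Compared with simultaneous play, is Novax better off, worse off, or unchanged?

Solve by backward induction (Labs Inc. leads).
- Low: BR = X, leader payoff 8.
- Med: BR = Z, leader payoff 17.
- High: BR = Z, leader payoff 5.
Among 8, 17, 5, the best is 17 at Med. Subgame-perfect outcome: (Med, Z) with payoffs (17, 9).
Under simultaneous play:
Labs Inc.'s best replies: X→Low; Y→High; Z→Low.
Novax's best replies: Low→X; Med→Z; High→Z.
The unique mutual best reply is (Low, X), giving (8, 19).
Novax earns 9 sequentially versus 19 at the Nash outcome: worse off.

worse off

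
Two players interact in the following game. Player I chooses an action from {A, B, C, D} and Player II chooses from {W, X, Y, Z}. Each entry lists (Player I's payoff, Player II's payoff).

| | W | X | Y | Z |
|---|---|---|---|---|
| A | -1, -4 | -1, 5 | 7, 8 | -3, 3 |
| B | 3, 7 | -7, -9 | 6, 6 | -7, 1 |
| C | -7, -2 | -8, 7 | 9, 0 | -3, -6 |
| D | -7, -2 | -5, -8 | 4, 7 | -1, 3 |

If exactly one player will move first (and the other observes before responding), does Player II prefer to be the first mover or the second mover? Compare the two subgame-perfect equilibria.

second

If Player I leads: Player II's best replies are A→Y, B→W, C→X, D→Y; Player I's induced payoffs 7, 3, -8, 4; outcome (A, Y), payoffs (7, 8).
If Player II leads: Player I's best replies are W→B, X→A, Y→C, Z→D; Player II's induced payoffs 7, 5, 0, 3; outcome (B, W), payoffs (3, 7).
Player II gets 7 moving first and 8 moving second, so Player II prefers to move second.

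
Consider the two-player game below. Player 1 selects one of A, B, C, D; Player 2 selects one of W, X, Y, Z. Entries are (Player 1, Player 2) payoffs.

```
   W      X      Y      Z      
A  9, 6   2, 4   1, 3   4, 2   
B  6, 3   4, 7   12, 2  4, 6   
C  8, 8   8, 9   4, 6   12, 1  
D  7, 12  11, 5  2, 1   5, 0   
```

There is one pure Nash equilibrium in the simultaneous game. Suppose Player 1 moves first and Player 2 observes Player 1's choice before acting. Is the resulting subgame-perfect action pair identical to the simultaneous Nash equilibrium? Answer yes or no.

yes

Player 2 best-responds to each possible Player 1 move:
- A: BR = W, leader payoff 9.
- B: BR = X, leader payoff 4.
- C: BR = X, leader payoff 8.
- D: BR = W, leader payoff 7.
Among 9, 4, 8, 7, the best is 9 at A. Subgame-perfect outcome: (A, W) with payoffs (9, 6).
Now find the simultaneous Nash equilibrium.
Player 1's best replies: W→A; X→D; Y→B; Z→C.
Player 2's best replies: A→W; B→X; C→X; D→W.
Only (A, W) has each player best-responding; Nash payoffs (9, 6).
Sequential outcome (A, W) coincides with the Nash profile (A, W).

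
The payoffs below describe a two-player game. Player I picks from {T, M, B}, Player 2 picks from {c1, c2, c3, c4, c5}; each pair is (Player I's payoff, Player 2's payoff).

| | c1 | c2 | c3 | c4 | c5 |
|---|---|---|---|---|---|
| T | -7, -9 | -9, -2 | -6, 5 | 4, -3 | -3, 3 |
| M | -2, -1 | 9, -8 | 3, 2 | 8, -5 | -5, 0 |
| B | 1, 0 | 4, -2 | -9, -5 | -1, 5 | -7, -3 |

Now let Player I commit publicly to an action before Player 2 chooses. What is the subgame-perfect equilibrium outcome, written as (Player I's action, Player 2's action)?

Work backward from Player 2's decision.
- T: BR = c3, leader payoff -6.
- M: BR = c3, leader payoff 3.
- B: BR = c4, leader payoff -1.
Maximizing over -6, 3, -1, Player I chooses M. Subgame-perfect outcome: (M, c3) with payoffs (3, 2).

(M, c3)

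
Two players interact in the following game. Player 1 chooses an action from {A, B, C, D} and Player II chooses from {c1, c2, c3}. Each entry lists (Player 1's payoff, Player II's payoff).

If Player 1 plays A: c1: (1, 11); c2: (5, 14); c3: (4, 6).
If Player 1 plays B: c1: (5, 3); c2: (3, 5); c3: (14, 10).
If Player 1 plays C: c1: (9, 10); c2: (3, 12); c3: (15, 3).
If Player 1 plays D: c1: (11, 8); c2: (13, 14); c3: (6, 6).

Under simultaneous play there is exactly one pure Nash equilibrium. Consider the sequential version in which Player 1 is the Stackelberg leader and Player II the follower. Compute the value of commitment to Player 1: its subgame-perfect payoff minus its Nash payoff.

Player II best-responds to each possible Player 1 move:
- A: Player II compares 11, 14, 6 and picks c2; Player 1 would get 5.
- B: Player II compares 3, 5, 10 and picks c3; Player 1 would get 14.
- C: Player II compares 10, 12, 3 and picks c2; Player 1 would get 3.
- D: Player II compares 8, 14, 6 and picks c2; Player 1 would get 13.
Player 1's induced payoffs are 5, 14, 3, 13, so Player 1 commits to B. Subgame-perfect outcome: (B, c3) with payoffs (14, 10).
For the simultaneous game, intersect best replies.
Player 1's best replies: c1→D; c2→D; c3→C.
Player II's best replies: A→c2; B→c3; C→c2; D→c2.
Only (D, c2) has each player best-responding; Nash payoffs (13, 14).
Player 1's commitment gain: 14 − 13 = 1.

1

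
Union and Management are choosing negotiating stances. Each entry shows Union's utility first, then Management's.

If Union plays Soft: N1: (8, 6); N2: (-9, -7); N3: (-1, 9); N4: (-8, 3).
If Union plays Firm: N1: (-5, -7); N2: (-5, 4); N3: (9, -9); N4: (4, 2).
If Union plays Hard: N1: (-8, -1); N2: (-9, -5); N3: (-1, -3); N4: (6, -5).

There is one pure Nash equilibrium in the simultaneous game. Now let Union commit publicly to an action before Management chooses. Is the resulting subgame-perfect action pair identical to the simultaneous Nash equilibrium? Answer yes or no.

Backward induction with Union moving first.
- Soft: Management compares 6, -7, 9, 3 and picks N3; Union would get -1.
- Firm: Management compares -7, 4, -9, 2 and picks N2; Union would get -5.
- Hard: Management compares -1, -5, -3, -5 and picks N1; Union would get -8.
Maximizing over -1, -5, -8, Union chooses Soft. Subgame-perfect outcome: (Soft, N3) with payoffs (-1, 9).
Under simultaneous play:
Union's best replies: N1→Soft; N2→Firm; N3→Firm; N4→Hard.
Management's best replies: Soft→N3; Firm→N2; Hard→N1.
Only (Firm, N2) has each player best-responding; Nash payoffs (-5, 4).
Sequential outcome (Soft, N3) differs from the Nash profile (Firm, N2).

no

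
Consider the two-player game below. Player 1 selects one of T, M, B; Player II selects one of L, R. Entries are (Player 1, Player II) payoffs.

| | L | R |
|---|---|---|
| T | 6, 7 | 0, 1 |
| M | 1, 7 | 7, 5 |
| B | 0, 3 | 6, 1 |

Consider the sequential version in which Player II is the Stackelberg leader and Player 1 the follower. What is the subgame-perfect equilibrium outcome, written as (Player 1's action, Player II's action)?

Backward induction with Player II moving first.
- L: Player 1 compares 6, 1, 0 and picks T; Player II would get 7.
- R: Player 1 compares 0, 7, 6 and picks M; Player II would get 5.
Among 7, 5, the best is 7 at L. Subgame-perfect outcome: (T, L) with payoffs (6, 7).

(T, L)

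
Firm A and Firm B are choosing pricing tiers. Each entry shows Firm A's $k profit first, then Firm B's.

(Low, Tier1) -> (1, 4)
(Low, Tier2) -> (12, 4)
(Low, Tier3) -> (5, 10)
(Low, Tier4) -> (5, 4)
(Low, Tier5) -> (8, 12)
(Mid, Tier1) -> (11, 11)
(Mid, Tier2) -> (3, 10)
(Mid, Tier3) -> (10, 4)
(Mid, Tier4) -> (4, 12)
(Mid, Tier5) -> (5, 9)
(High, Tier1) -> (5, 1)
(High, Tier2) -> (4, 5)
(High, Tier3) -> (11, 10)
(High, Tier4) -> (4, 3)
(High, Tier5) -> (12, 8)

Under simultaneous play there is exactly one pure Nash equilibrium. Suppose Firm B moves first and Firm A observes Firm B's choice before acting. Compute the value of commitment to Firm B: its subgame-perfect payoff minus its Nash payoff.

1

Firm A best-responds to each possible Firm B move:
- Tier1: BR = Mid, leader payoff 11.
- Tier2: BR = Low, leader payoff 4.
- Tier3: BR = High, leader payoff 10.
- Tier4: BR = Low, leader payoff 4.
- Tier5: BR = High, leader payoff 8.
Maximizing over 11, 4, 10, 4, 8, Firm B chooses Tier1. Subgame-perfect outcome: (Mid, Tier1) with payoffs (11, 11).
For the simultaneous game, intersect best replies.
Firm A's best replies: Tier1→Mid; Tier2→Low; Tier3→High; Tier4→Low; Tier5→High.
Firm B's best replies: Low→Tier5; Mid→Tier4; High→Tier3.
Only (High, Tier3) has each player best-responding; Nash payoffs (11, 10).
Firm B's commitment gain: 11 − 10 = 1.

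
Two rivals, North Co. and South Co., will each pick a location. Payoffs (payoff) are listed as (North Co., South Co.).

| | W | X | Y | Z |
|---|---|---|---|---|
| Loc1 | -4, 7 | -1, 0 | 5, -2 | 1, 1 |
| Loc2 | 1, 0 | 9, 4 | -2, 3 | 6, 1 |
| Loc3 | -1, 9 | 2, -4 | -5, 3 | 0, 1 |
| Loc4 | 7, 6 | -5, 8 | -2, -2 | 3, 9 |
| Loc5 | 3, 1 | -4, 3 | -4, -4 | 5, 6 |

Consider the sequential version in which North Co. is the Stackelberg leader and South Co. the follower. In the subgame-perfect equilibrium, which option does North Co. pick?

Loc2

Backward induction with North Co. moving first.
- Loc1 → South Co. plays W (best of 7, 0, -2, 1); North Co. gets -4.
- Loc2 → South Co. plays X (best of 0, 4, 3, 1); North Co. gets 9.
- Loc3 → South Co. plays W (best of 9, -4, 3, 1); North Co. gets -1.
- Loc4 → South Co. plays Z (best of 6, 8, -2, 9); North Co. gets 3.
- Loc5 → South Co. plays Z (best of 1, 3, -4, 6); North Co. gets 5.
North Co.'s induced payoffs are -4, 9, -1, 3, 5, so North Co. commits to Loc2. Subgame-perfect outcome: (Loc2, X) with payoffs (9, 4).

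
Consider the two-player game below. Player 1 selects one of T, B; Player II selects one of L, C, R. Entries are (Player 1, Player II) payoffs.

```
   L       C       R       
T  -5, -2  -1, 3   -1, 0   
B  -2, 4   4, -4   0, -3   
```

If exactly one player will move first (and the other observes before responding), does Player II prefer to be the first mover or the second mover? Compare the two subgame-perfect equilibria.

If Player 1 leads: Player II's best replies are T→C, B→L; Player 1's induced payoffs -1, -2; outcome (T, C), payoffs (-1, 3).
If Player II leads: Player 1's best replies are L→B, C→B, R→B; Player II's induced payoffs 4, -4, -3; outcome (B, L), payoffs (-2, 4).
Player II gets 4 moving first and 3 moving second, so Player II prefers to move first.

first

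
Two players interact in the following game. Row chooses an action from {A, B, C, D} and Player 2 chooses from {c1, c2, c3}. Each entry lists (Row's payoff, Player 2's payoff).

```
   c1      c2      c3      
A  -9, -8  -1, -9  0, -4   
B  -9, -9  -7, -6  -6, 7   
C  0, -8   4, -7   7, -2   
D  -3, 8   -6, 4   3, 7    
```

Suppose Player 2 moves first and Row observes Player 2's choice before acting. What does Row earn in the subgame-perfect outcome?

Row best-responds to each possible Player 2 move:
- c1: Row compares -9, -9, 0, -3 and picks C; Player 2 would get -8.
- c2: Row compares -1, -7, 4, -6 and picks C; Player 2 would get -7.
- c3: Row compares 0, -6, 7, 3 and picks C; Player 2 would get -2.
Player 2's induced payoffs are -8, -7, -2, so Player 2 commits to c3. Subgame-perfect outcome: (C, c3) with payoffs (7, -2).

7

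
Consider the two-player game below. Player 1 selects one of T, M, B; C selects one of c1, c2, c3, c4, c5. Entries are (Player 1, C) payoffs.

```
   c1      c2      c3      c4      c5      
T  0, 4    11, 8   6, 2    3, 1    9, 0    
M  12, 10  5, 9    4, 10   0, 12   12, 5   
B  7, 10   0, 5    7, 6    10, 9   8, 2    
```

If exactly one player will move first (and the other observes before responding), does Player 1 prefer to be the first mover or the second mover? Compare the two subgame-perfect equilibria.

If Player 1 leads: C's best replies are T→c2, M→c4, B→c1; Player 1's induced payoffs 11, 0, 7; outcome (T, c2), payoffs (11, 8).
If C leads: Player 1's best replies are c1→M, c2→T, c3→B, c4→B, c5→M; C's induced payoffs 10, 8, 6, 9, 5; outcome (M, c1), payoffs (12, 10).
Player 1 gets 11 moving first and 12 moving second, so Player 1 prefers to move second.

second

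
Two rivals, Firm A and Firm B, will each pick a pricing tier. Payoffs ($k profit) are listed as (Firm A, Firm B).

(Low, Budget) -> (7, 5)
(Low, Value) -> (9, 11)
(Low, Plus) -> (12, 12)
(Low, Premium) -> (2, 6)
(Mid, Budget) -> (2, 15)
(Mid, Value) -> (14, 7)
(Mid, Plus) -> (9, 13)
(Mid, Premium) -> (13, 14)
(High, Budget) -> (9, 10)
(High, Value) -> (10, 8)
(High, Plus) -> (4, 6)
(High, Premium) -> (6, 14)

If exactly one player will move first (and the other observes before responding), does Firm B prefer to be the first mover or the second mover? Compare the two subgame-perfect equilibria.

If Firm A leads: Firm B's best replies are Low→Plus, Mid→Budget, High→Premium; Firm A's induced payoffs 12, 2, 6; outcome (Low, Plus), payoffs (12, 12).
If Firm B leads: Firm A's best replies are Budget→High, Value→Mid, Plus→Low, Premium→Mid; Firm B's induced payoffs 10, 7, 12, 14; outcome (Mid, Premium), payoffs (13, 14).
Firm B gets 14 moving first and 12 moving second, so Firm B prefers to move first.

first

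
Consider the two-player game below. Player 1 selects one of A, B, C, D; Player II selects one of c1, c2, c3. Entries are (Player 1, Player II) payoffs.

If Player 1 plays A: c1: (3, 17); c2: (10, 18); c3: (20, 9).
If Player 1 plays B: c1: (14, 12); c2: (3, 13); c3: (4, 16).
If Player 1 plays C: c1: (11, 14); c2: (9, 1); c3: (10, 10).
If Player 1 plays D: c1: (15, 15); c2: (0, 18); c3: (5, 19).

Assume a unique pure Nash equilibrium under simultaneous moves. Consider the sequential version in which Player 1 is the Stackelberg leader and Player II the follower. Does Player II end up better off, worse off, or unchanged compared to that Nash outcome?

Work backward from Player II's decision.
- A: BR = c2, leader payoff 10.
- B: BR = c3, leader payoff 4.
- C: BR = c1, leader payoff 11.
- D: BR = c3, leader payoff 5.
Player 1's induced payoffs are 10, 4, 11, 5, so Player 1 commits to C. Subgame-perfect outcome: (C, c1) with payoffs (11, 14).
Under simultaneous play:
Player 1's best replies: c1→D; c2→A; c3→A.
Player II's best replies: A→c2; B→c3; C→c1; D→c3.
The unique mutual best reply is (A, c2), giving (10, 18).
Player II earns 14 sequentially versus 18 at the Nash outcome: worse off.

worse off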